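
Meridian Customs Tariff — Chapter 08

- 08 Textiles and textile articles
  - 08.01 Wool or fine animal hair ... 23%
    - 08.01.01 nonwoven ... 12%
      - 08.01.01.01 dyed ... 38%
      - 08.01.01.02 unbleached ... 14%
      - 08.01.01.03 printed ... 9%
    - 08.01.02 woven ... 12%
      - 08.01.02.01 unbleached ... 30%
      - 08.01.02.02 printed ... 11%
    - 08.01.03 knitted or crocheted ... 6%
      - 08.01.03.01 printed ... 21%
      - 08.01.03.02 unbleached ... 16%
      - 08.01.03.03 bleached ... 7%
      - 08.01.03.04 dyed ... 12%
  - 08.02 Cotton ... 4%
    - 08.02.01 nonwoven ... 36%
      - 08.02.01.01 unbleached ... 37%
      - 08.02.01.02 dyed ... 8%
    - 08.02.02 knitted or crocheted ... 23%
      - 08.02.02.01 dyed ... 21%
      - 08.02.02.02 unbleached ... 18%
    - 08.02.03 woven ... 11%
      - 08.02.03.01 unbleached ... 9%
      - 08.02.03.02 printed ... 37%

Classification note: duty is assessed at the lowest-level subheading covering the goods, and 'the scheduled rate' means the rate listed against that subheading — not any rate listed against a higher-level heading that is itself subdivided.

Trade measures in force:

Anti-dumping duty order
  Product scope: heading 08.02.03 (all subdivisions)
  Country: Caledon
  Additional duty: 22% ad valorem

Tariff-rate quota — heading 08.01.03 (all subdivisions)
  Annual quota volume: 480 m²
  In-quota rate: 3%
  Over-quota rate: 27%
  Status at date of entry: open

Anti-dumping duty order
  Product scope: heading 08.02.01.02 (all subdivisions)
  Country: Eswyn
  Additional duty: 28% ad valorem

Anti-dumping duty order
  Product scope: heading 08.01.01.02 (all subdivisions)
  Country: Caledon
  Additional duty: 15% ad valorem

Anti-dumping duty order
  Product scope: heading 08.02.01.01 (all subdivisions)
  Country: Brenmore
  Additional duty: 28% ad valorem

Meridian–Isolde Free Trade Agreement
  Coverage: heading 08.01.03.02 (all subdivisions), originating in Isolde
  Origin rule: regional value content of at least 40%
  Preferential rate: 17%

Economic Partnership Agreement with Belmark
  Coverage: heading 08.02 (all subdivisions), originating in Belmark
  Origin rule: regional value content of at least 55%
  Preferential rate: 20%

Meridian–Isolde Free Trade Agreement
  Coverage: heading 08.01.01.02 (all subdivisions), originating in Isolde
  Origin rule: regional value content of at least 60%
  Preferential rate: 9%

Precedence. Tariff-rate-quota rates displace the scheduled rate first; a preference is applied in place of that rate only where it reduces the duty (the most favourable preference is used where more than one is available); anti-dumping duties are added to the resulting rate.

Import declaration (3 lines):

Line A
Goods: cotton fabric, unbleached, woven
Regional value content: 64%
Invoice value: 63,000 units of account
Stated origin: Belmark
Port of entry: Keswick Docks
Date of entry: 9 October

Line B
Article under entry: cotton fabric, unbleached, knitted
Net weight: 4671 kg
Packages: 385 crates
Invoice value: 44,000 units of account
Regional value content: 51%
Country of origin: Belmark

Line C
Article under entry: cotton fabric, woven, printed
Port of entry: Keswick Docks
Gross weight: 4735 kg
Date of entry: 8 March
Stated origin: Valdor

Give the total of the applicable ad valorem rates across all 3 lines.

64%

Line A: cotton → 08.02; woven → 08.02.03; unbleached → 08.02.03.01. Scheduled 9%. Belmark agreement on 08.02: RVC ≥ 55% → 20% available; preference 20% not lower than 9% → no reduction. → 9%.
Line B: cotton → 08.02; knitted → 08.02.02; unbleached → 08.02.02.02. Scheduled 18%. Belmark agreement on 08.02: RVC < 55%. → 18%.
Line C: cotton → 08.02; woven → 08.02.03; printed → 08.02.03.02. Scheduled 37%. No special measure applies. → 37%.
Sum: 9% + 18% + 37% = 64%.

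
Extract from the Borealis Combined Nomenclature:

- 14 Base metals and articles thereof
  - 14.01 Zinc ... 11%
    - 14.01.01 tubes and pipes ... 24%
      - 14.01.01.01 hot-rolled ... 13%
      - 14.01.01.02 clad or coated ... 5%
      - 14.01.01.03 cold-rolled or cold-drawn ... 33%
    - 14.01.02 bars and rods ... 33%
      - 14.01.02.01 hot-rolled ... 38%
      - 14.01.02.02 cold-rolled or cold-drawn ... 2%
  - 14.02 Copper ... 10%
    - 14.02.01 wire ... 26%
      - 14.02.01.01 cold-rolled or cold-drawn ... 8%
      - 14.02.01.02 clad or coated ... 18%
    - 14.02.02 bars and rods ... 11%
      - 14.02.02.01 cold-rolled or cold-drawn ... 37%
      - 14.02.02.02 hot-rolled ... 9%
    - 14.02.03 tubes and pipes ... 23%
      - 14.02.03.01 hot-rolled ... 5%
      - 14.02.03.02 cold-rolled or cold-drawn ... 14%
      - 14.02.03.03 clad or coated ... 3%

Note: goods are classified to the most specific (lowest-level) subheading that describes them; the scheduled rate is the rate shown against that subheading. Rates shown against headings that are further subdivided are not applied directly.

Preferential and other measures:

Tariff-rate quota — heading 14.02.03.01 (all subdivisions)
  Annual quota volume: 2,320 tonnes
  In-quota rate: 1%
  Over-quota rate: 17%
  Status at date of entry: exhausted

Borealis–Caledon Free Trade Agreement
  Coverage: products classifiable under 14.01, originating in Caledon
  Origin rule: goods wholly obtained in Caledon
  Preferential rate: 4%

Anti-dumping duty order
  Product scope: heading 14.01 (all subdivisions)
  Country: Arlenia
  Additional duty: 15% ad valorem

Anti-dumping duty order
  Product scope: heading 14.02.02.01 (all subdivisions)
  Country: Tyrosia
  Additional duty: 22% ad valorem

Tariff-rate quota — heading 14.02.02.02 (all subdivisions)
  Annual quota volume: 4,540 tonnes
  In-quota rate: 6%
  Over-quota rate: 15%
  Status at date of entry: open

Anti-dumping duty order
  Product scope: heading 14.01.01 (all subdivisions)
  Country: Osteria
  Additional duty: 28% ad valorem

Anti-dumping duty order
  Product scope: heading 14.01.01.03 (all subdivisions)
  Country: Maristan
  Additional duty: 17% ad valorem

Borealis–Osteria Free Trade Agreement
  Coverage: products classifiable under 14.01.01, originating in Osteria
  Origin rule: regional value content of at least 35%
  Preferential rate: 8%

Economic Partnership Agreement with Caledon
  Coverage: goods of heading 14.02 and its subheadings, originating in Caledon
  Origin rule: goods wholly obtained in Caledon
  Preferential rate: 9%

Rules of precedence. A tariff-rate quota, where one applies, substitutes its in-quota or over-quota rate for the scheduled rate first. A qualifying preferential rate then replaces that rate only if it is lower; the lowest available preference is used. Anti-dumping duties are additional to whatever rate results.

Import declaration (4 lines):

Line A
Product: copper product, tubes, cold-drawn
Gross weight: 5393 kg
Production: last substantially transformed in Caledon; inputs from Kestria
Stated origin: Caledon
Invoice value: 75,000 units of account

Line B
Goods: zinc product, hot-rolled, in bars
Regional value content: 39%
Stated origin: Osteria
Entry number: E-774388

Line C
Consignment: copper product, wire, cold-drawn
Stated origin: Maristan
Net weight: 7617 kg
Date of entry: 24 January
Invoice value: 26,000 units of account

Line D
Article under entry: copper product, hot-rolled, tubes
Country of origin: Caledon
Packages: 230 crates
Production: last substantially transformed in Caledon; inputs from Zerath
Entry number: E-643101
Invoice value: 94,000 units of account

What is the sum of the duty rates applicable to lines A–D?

Line A: copper → 14.02; tubes → 14.02.03; cold-drawn → 14.02.03.02. Scheduled 14%. Caledon agreement on 14.01: 14.02.03.02 not covered; Caledon agreement on 14.02: not wholly obtained. → 14%.
Line B: zinc → 14.01; in bars → 14.01.02; hot-rolled → 14.01.02.01. Scheduled 38%. Osteria agreement on 14.01.01: 14.01.02.01 not covered. → 38%.
Line C: copper → 14.02; wire → 14.02.01; cold-drawn → 14.02.01.01. Scheduled 8%. No special measure applies. → 8%.
Line D: copper → 14.02; tubes → 14.02.03; hot-rolled → 14.02.03.01. Scheduled 5%. quota on 14.02.03.01 exhausted → over-quota 17%; Caledon agreement on 14.01: 14.02.03.01 not covered; Caledon agreement on 14.02: not wholly obtained. → 17%.
Sum: 14% + 38% + 8% + 17% = 77%.

77%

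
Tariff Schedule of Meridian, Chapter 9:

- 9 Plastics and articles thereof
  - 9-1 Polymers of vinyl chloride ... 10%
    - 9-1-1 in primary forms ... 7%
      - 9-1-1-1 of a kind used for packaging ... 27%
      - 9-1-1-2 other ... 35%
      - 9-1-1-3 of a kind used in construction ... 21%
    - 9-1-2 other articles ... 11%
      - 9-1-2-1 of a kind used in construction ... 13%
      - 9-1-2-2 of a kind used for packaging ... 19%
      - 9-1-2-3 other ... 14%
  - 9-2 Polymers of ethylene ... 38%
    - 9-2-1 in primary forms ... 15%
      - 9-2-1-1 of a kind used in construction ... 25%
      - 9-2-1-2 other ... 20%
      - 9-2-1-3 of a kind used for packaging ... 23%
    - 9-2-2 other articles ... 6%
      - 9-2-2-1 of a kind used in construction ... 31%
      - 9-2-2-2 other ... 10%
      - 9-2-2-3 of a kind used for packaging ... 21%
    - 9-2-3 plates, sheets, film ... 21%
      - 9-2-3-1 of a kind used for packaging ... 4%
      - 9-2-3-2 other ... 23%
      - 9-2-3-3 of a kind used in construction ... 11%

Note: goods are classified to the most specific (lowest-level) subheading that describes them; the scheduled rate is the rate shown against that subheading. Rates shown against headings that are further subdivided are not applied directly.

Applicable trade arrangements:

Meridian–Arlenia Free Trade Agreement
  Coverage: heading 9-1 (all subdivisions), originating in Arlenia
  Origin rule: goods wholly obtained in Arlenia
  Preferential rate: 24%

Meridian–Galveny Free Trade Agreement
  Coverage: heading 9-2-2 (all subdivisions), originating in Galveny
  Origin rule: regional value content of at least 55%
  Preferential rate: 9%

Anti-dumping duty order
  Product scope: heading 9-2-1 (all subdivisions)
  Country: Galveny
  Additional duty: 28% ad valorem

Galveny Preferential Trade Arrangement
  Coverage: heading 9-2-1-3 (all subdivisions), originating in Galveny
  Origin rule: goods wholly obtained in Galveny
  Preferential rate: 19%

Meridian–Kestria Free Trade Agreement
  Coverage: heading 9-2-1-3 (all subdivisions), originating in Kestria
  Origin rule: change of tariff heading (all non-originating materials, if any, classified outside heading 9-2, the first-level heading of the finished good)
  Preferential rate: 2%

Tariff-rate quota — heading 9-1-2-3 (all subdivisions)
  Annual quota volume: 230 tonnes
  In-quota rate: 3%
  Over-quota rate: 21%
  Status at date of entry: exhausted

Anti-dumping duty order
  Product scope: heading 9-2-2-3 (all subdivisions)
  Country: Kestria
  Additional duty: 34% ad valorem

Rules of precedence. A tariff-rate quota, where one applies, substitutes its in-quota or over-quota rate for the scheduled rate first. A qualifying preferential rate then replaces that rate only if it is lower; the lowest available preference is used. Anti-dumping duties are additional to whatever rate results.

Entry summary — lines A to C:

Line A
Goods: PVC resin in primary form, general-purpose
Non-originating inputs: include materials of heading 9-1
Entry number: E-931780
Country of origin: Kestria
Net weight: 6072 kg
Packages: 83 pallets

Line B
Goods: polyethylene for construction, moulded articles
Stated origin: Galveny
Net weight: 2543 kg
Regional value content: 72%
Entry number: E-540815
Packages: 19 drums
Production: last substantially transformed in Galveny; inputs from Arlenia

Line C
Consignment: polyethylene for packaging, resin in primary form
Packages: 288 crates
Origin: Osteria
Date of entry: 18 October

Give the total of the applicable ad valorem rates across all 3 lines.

67%

Line A: PVC → 9-1; resin in primary form → 9-1-1; general-purpose → 9-1-1-2. Scheduled 35%. Kestria agreement on 9-2-1-3: 9-1-1-2 not covered. → 35%.
Line B: polyethylene → 9-2; moulded articles → 9-2-2; for construction → 9-2-2-1. Scheduled 31%. Galveny agreement on 9-2-2: RVC ≥ 55% → 9% available; Galveny agreement on 9-2-1-3: 9-2-2-1 not covered; preferential 9%. → 9%.
Line C: polyethylene → 9-2; resin in primary form → 9-2-1; for packaging → 9-2-1-3. Scheduled 23%. No special measure applies. → 23%.
Sum: 35% + 9% + 23% = 67%.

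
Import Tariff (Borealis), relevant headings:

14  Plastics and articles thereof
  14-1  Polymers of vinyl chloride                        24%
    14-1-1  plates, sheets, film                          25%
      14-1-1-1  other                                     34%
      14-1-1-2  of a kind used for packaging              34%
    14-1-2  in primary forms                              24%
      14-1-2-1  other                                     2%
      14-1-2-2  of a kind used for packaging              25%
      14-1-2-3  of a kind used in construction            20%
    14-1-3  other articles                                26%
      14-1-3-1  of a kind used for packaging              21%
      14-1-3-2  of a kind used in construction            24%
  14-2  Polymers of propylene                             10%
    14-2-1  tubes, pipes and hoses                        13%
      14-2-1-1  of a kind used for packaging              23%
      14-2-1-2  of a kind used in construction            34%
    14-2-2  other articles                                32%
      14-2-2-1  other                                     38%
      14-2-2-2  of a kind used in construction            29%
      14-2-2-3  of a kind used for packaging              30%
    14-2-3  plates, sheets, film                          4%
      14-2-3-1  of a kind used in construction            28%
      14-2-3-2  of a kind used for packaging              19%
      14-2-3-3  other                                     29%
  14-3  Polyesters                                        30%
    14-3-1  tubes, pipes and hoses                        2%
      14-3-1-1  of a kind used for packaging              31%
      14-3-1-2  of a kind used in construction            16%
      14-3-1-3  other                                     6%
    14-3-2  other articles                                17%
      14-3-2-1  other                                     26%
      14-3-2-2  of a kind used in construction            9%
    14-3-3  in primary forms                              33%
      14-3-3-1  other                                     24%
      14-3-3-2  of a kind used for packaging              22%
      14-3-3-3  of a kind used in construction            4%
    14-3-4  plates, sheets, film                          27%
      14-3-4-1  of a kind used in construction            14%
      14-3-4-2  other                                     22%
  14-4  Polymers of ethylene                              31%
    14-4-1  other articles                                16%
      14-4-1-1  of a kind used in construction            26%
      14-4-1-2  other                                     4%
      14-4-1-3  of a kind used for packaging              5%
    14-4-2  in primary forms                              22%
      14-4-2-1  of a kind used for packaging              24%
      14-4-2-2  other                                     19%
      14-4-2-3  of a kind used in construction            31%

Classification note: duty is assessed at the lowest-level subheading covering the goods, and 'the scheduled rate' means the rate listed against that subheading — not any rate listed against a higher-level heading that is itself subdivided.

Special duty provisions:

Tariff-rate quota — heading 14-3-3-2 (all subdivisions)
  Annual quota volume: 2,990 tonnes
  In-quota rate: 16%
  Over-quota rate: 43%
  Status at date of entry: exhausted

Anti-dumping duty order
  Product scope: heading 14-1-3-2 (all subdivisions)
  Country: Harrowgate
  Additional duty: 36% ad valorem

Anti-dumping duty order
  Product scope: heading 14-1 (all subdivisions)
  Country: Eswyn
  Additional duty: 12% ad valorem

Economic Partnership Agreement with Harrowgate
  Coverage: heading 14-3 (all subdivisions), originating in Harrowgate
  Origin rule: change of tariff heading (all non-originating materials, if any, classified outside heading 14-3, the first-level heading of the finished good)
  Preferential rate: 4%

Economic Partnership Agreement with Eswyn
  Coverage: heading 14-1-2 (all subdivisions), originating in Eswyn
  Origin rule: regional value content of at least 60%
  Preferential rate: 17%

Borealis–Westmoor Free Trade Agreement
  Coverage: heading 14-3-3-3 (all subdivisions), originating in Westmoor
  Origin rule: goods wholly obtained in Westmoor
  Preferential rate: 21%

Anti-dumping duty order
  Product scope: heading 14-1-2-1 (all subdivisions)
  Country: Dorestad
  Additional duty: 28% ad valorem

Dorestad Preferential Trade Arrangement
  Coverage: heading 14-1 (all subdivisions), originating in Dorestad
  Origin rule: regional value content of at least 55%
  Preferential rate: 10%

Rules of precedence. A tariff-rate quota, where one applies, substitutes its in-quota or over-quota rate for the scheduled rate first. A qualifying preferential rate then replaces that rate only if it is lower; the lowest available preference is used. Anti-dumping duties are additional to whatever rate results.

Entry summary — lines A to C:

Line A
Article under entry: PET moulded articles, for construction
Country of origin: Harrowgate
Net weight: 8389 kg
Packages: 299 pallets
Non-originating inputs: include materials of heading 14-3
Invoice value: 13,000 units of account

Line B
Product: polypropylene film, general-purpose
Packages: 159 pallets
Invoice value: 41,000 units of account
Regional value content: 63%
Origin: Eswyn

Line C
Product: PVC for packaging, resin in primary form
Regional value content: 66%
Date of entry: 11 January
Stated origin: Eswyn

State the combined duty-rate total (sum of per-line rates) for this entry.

Line A: PET → 14-3; moulded articles → 14-3-2; for construction → 14-3-2-2. Scheduled 9%. Harrowgate agreement on 14-3: CTH not met. → 9%.
Line B: polypropylene → 14-2; film → 14-2-3; general-purpose → 14-2-3-3. Scheduled 29%. Eswyn agreement on 14-1-2: 14-2-3-3 not covered. → 29%.
Line C: PVC → 14-1; resin in primary form → 14-1-2; for packaging → 14-1-2-2. Scheduled 25%. Eswyn agreement on 14-1-2: RVC ≥ 60% → 17% available; preferential 17%; anti-dumping (Eswyn, 14-1): +12%; total 17% + 12% = 29%. → 29%.
Sum: 9% + 29% + 29% = 67%.

67%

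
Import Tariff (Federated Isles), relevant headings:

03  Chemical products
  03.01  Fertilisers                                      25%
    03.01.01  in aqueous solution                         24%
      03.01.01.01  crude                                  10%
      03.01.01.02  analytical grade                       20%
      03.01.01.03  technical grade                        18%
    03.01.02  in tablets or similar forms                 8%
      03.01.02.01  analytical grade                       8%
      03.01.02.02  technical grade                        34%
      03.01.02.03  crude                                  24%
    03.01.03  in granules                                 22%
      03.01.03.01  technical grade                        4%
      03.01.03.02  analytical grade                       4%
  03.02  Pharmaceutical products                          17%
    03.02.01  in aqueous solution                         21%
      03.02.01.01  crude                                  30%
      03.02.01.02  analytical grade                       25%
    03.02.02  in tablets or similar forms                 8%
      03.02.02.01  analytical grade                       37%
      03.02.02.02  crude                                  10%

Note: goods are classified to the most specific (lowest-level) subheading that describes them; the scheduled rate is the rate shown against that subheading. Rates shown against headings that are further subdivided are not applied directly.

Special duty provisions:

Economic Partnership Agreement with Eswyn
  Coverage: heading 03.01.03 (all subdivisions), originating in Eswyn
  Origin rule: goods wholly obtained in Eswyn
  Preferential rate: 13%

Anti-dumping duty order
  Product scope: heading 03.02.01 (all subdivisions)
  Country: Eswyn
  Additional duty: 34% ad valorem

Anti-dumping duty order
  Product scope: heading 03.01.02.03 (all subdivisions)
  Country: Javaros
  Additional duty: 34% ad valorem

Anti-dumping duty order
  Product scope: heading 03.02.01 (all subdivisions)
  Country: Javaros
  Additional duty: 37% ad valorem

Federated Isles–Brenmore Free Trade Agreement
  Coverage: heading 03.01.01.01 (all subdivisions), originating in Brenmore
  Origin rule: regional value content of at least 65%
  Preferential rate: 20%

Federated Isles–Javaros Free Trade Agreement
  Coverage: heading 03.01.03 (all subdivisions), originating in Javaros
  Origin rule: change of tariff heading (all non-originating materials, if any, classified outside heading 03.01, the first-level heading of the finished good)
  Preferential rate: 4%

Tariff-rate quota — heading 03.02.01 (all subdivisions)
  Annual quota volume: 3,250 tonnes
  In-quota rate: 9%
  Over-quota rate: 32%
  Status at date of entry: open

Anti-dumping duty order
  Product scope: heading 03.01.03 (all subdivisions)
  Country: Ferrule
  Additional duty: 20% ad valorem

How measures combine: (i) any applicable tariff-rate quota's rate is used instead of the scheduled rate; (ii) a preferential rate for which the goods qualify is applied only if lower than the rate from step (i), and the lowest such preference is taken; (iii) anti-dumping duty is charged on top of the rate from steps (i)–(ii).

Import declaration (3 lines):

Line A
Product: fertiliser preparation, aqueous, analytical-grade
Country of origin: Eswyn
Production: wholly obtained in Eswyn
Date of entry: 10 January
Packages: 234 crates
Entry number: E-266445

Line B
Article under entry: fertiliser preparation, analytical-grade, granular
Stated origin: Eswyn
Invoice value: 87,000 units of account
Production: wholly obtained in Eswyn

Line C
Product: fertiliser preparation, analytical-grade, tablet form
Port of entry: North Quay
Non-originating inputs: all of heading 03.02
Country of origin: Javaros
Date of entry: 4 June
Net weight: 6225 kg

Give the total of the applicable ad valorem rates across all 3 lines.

Line A: fertiliser → 03.01; aqueous → 03.01.01; analytical-grade → 03.01.01.02. Scheduled 20%. Eswyn agreement on 03.01.03: 03.01.01.02 not covered. → 20%.
Line B: fertiliser → 03.01; granular → 03.01.03; analytical-grade → 03.01.03.02. Scheduled 4%. Eswyn agreement on 03.01.03: wholly obtained → 13% available; preference 13% not lower than 4% → no reduction. → 4%.
Line C: fertiliser → 03.01; tablet form → 03.01.02; analytical-grade → 03.01.02.01. Scheduled 8%. Javaros agreement on 03.01.03: 03.01.02.01 not covered. → 8%.
Sum: 20% + 4% + 8% = 32%.

32%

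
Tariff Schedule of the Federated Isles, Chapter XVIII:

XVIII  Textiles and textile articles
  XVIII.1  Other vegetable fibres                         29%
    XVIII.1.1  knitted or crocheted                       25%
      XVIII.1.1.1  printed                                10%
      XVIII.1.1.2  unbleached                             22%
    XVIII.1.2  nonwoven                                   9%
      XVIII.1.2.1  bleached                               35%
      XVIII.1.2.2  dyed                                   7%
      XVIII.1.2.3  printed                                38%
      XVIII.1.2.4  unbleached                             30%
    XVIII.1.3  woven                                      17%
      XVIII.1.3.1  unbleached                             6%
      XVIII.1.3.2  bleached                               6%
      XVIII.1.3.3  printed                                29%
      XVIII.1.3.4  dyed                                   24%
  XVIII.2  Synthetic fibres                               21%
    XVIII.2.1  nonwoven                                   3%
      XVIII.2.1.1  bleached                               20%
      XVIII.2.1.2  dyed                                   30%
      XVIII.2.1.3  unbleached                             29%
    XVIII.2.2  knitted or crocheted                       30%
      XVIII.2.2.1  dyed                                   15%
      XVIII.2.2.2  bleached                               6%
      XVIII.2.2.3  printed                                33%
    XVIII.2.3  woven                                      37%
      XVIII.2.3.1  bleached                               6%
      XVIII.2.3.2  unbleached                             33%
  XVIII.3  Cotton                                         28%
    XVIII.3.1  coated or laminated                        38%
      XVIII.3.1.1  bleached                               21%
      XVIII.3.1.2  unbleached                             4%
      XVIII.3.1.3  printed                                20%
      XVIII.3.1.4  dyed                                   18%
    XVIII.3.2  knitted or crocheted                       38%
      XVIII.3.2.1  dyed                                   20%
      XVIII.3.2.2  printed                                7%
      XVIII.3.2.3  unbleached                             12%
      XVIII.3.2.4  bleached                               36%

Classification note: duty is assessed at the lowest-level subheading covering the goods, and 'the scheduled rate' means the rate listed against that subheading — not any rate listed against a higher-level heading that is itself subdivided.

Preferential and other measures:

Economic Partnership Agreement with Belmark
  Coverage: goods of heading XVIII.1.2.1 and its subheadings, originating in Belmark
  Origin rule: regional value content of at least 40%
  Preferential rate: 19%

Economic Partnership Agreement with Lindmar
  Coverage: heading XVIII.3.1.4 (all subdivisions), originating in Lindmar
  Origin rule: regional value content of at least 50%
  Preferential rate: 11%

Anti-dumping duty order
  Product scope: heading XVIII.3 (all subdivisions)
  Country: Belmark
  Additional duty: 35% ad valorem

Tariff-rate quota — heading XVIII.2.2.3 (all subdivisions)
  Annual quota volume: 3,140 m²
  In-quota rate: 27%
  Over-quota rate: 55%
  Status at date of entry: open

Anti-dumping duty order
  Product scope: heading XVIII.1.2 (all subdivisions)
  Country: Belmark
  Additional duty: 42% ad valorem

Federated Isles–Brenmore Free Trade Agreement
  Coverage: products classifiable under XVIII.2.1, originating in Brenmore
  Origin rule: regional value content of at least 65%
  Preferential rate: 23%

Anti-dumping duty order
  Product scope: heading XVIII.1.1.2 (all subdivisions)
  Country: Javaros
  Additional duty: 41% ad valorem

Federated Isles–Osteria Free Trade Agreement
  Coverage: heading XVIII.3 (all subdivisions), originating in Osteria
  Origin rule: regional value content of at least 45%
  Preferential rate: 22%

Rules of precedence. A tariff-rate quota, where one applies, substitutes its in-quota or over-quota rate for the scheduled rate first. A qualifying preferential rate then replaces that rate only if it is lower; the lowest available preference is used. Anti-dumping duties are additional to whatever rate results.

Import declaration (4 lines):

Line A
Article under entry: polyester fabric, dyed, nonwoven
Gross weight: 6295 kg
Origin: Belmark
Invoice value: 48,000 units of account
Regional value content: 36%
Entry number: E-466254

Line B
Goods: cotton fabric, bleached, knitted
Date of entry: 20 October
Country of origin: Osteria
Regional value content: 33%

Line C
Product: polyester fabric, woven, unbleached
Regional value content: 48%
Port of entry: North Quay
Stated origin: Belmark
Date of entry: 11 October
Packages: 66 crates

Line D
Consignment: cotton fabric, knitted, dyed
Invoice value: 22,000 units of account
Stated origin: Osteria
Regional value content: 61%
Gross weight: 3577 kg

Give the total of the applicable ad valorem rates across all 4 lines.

119%

Line A: polyester → XVIII.2; nonwoven → XVIII.2.1; dyed → XVIII.2.1.2. Scheduled 30%. Belmark agreement on XVIII.1.2.1: XVIII.2.1.2 not covered. → 30%.
Line B: cotton → XVIII.3; knitted → XVIII.3.2; bleached → XVIII.3.2.4. Scheduled 36%. Osteria agreement on XVIII.3: RVC < 45%. → 36%.
Line C: polyester → XVIII.2; woven → XVIII.2.3; unbleached → XVIII.2.3.2. Scheduled 33%. Belmark agreement on XVIII.1.2.1: XVIII.2.3.2 not covered. → 33%.
Line D: cotton → XVIII.3; knitted → XVIII.3.2; dyed → XVIII.3.2.1. Scheduled 20%. Osteria agreement on XVIII.3: RVC ≥ 45% → 22% available; preference 22% not lower than 20% → no reduction. → 20%.
Sum: 30% + 36% + 33% + 20% = 119%.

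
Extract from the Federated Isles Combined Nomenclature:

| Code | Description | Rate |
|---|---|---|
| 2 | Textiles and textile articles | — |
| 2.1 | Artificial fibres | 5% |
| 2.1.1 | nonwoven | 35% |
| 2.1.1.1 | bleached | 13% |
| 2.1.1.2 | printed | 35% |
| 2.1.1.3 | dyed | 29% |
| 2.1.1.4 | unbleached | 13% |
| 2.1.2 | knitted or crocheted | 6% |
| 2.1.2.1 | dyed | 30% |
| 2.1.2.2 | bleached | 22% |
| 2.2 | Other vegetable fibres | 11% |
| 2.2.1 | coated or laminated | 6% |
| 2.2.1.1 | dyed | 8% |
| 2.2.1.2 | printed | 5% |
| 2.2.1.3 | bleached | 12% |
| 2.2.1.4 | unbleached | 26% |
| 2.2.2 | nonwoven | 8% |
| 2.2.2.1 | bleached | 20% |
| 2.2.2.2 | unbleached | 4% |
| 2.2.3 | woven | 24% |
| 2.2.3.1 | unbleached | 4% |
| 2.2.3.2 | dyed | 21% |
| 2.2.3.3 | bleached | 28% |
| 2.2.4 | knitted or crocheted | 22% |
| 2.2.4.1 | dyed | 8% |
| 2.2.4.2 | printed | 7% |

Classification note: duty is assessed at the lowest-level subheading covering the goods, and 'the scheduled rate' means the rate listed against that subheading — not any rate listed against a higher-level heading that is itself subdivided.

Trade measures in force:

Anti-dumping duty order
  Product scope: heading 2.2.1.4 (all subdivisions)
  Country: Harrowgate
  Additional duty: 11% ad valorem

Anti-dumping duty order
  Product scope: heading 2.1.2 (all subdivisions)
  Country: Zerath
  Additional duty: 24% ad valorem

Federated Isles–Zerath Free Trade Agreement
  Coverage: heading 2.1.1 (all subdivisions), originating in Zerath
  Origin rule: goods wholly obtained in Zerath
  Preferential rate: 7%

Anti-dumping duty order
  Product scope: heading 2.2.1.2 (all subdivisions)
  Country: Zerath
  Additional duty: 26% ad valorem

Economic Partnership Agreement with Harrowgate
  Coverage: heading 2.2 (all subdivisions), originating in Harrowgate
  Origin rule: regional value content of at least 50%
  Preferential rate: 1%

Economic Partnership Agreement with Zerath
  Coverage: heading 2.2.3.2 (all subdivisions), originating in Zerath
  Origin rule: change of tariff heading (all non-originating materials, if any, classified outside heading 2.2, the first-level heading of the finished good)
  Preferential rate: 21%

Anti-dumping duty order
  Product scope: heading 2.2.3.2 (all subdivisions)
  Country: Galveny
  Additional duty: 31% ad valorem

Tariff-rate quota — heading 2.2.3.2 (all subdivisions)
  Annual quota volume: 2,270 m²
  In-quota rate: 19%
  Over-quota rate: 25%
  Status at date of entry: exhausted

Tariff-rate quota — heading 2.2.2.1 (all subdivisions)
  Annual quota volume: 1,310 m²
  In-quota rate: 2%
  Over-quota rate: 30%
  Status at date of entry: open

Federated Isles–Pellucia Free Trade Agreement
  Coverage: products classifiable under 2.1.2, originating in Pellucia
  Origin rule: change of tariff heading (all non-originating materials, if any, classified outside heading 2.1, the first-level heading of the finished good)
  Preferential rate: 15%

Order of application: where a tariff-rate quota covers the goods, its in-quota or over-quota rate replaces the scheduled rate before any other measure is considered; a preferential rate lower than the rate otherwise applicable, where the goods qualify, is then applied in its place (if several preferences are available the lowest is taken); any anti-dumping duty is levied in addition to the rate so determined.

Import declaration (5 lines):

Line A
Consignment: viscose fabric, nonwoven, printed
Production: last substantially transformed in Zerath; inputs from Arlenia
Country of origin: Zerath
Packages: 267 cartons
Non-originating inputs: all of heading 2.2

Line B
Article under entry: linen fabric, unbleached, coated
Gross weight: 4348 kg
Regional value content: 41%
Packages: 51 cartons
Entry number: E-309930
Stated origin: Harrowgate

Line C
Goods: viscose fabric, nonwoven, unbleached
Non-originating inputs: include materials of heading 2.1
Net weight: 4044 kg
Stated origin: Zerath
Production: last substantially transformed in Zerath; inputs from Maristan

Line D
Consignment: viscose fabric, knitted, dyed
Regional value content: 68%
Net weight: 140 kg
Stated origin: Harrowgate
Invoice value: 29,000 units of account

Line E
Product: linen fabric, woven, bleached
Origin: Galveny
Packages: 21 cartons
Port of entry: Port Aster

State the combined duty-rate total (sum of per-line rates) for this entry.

Line A: viscose → 2.1; nonwoven → 2.1.1; printed → 2.1.1.2. Scheduled 35%. Zerath agreement on 2.1.1: not wholly obtained; Zerath agreement on 2.2.3.2: 2.1.1.2 not covered. → 35%.
Line B: linen → 2.2; coated → 2.2.1; unbleached → 2.2.1.4. Scheduled 26%. Harrowgate agreement on 2.2: RVC < 50%; anti-dumping (Harrowgate, 2.2.1.4): +11%; total 26% + 11% = 37%. → 37%.
Line C: viscose → 2.1; nonwoven → 2.1.1; unbleached → 2.1.1.4. Scheduled 13%. Zerath agreement on 2.1.1: not wholly obtained; Zerath agreement on 2.2.3.2: 2.1.1.4 not covered. → 13%.
Line D: viscose → 2.1; knitted → 2.1.2; dyed → 2.1.2.1. Scheduled 30%. Harrowgate agreement on 2.2: 2.1.2.1 not covered. → 30%.
Line E: linen → 2.2; woven → 2.2.3; bleached → 2.2.3.3. Scheduled 28%. No special measure applies. → 28%.
Sum: 35% + 37% + 13% + 30% + 28% = 143%.

143%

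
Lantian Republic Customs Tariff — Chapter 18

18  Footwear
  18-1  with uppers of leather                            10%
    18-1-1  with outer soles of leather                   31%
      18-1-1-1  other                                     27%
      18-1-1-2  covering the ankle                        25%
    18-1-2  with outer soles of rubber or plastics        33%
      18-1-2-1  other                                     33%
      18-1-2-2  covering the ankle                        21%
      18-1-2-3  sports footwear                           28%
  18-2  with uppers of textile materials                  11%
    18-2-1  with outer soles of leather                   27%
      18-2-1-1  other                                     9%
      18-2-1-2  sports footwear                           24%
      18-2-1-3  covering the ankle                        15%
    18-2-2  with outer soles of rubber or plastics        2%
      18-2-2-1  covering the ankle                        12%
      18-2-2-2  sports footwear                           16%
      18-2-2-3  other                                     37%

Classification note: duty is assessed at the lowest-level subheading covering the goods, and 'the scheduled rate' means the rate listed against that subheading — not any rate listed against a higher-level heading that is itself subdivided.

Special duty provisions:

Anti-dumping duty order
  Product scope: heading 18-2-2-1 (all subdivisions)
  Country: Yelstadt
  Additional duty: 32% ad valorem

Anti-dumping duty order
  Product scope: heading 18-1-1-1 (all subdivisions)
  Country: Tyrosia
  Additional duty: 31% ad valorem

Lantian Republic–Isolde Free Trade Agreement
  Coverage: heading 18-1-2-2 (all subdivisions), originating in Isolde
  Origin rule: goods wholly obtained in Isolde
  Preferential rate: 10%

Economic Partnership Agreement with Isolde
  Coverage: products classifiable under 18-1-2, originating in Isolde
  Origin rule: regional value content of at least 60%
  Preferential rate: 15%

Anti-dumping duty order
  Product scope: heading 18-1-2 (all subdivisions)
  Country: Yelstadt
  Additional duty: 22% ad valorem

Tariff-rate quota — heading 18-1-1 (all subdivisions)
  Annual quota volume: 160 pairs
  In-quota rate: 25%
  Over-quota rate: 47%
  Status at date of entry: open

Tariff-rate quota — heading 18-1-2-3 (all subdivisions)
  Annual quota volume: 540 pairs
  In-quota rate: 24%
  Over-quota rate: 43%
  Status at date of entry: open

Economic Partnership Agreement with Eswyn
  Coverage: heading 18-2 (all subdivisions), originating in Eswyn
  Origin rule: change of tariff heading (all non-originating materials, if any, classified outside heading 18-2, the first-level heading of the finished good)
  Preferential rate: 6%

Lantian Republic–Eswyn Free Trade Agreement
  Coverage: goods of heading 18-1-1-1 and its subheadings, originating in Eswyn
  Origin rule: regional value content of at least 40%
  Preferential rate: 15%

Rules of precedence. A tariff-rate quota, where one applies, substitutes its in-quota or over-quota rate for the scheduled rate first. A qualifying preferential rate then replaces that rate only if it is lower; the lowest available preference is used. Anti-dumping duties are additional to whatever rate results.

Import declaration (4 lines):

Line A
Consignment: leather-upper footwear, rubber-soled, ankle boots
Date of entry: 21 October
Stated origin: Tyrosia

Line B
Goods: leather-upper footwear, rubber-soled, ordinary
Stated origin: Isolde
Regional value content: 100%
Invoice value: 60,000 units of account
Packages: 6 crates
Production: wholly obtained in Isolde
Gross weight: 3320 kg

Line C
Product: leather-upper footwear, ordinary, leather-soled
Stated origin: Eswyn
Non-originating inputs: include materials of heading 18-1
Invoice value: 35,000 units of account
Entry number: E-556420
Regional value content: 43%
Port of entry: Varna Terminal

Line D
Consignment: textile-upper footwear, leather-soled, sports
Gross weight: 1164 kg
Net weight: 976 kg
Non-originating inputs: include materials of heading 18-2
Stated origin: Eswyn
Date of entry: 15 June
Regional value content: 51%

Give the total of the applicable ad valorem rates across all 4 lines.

Line A: leather-upper → 18-1; rubber-soled → 18-1-2; ankle boots → 18-1-2-2. Scheduled 21%. No special measure applies. → 21%.
Line B: leather-upper → 18-1; rubber-soled → 18-1-2; ordinary → 18-1-2-1. Scheduled 33%. Isolde agreement on 18-1-2-2: 18-1-2-1 not covered; Isolde agreement on 18-1-2: RVC ≥ 60% → 15% available; preferential 15%. → 15%.
Line C: leather-upper → 18-1; leather-soled → 18-1-1; ordinary → 18-1-1-1. Scheduled 27%. quota on 18-1-1 open → in-quota 25%; Eswyn agreement on 18-2: 18-1-1-1 not covered; Eswyn agreement on 18-1-1-1: RVC ≥ 40% → 15% available; preferential 15%. → 15%.
Line D: textile-upper → 18-2; leather-soled → 18-2-1; sports → 18-2-1-2. Scheduled 24%. Eswyn agreement on 18-2: CTH not met; Eswyn agreement on 18-1-1-1: 18-2-1-2 not covered. → 24%.
Sum: 21% + 15% + 15% + 24% = 75%.

75%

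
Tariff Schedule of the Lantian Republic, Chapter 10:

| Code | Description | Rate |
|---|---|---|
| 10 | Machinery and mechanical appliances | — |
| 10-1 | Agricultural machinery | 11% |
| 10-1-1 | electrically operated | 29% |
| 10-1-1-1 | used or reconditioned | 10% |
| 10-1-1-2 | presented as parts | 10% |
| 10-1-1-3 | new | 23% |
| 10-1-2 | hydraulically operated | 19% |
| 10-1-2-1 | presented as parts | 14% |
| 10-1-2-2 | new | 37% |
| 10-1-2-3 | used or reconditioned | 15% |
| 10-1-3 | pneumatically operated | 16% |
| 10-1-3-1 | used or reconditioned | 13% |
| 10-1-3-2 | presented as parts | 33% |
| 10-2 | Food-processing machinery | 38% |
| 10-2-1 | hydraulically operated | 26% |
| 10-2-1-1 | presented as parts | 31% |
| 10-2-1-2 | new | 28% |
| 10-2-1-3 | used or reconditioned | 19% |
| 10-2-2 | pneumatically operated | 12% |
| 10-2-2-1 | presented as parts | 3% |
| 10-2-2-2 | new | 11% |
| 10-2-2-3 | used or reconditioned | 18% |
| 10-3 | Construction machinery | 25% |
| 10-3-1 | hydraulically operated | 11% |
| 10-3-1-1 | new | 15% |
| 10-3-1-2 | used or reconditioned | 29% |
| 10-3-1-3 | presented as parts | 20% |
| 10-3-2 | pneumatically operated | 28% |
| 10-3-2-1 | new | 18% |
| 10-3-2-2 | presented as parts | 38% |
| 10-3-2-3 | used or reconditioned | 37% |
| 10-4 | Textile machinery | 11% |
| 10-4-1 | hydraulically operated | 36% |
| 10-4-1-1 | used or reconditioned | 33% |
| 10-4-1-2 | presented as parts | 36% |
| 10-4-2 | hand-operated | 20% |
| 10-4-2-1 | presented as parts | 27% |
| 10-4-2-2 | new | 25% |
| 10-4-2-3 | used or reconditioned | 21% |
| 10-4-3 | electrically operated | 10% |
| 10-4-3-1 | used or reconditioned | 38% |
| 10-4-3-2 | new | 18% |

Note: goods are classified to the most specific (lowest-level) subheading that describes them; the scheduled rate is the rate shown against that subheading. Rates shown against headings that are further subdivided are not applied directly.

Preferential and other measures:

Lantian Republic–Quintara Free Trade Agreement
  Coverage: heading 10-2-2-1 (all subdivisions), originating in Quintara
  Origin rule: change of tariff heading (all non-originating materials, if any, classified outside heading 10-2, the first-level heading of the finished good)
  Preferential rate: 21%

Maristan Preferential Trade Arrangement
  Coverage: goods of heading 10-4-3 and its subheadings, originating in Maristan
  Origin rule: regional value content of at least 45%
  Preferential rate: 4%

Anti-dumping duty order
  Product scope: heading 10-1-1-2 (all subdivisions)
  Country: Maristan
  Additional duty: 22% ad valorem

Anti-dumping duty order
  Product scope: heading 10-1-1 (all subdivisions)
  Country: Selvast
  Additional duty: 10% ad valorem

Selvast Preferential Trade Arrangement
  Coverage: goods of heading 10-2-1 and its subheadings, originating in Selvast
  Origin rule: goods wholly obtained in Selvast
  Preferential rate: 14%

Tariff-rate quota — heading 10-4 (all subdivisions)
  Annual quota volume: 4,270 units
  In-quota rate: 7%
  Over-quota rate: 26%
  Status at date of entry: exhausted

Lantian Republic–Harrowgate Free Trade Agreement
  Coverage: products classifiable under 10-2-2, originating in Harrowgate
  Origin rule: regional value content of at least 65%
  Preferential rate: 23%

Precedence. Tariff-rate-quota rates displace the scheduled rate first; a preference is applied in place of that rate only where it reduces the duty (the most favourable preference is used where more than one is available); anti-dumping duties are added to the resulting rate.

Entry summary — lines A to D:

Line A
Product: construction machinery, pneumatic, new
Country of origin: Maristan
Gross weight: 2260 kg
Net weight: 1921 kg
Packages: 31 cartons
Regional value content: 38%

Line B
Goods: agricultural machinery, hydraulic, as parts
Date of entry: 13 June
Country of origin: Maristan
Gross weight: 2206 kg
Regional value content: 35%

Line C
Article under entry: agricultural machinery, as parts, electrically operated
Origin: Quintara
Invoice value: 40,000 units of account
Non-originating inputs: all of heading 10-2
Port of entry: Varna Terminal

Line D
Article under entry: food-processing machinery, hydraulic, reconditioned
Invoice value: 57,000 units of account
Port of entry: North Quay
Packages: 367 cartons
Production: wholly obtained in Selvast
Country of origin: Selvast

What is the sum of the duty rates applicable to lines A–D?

56%

Line A: construction → 10-3; pneumatic → 10-3-2; new → 10-3-2-1. Scheduled 18%. Maristan agreement on 10-4-3: 10-3-2-1 not covered. → 18%.
Line B: agricultural → 10-1; hydraulic → 10-1-2; as parts → 10-1-2-1. Scheduled 14%. Maristan agreement on 10-4-3: 10-1-2-1 not covered. → 14%.
Line C: agricultural → 10-1; electrically operated → 10-1-1; as parts → 10-1-1-2. Scheduled 10%. Quintara agreement on 10-2-2-1: 10-1-1-2 not covered. → 10%.
Line D: food-processing → 10-2; hydraulic → 10-2-1; reconditioned → 10-2-1-3. Scheduled 19%. Selvast agreement on 10-2-1: wholly obtained → 14% available; preferential 14%. → 14%.
Sum: 18% + 14% + 10% + 14% = 56%.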